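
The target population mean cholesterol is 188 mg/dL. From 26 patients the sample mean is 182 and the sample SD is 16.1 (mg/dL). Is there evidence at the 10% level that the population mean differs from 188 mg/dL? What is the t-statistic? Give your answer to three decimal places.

H0: μ = 188; H1: μ ≠ 188 (one-sample t-test, two-sided).
t = (x̄ − μ₀)/(s/√n) = (182 − 188)/(16.1/√26) = -1.900
df = n − 1 = 25
Two-sided p-value ≈ 0.0690
Since p ≈ 0.0690 < α = 0.1, reject H0; the evidence is statistically significant.

-1.900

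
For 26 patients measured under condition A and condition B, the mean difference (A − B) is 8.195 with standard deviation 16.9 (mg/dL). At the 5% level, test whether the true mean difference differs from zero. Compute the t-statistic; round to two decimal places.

2.47

H0: μ_d = 0; H1: μ_d ≠ 0 (paired t-test on the differences, two-sided).
t = d̄/(s_d/√n) = 8.195/(16.9/√26) = 2.47
df = n − 1 = 25
Two-sided p-value ≈ 0.0206
Since p ≈ 0.0206 < α = 0.05, reject H0; the evidence is statistically significant.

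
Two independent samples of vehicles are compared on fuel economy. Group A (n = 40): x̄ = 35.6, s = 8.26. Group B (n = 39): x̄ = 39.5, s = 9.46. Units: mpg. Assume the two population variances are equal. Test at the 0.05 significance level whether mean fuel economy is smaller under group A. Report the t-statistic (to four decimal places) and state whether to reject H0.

t = -1.9533; reject H0

Let group 1 = group A, group 2 = group B. H0: μ_1 = μ_2; H1: μ_1 < μ_2 (two-sample pooled-variance t-test, left-tailed).
s_p² = [(40−1)·8.26² + (39−1)·9.46²]/(40+39−2) = 78.7215
t = (35.6 − 39.5)/√[78.7215·(1/40 + 1/39)] = -1.9533
df = n₁ + n₂ − 2 = 77
p-value = P(T ≤ -1.9533) ≈ 0.0272
Since p ≈ 0.0272 < α = 0.05, reject H0; the evidence is statistically significant.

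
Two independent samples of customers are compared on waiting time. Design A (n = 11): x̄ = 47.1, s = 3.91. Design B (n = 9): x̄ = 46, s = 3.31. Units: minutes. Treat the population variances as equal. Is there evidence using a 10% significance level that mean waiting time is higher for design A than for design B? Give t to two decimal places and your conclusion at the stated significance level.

Let group 1 = design A, group 2 = design B. H0: μ_1 = μ_2; H1: μ_1 > μ_2 (two-sample pooled-variance t-test, right-tailed).
s_p² = [(11−1)·3.91² + (9−1)·3.31²]/(11+9−2) = 13.3628
t = (47.1 − 46)/√[13.3628·(1/11 + 1/9)] = 0.67
df = n₁ + n₂ − 2 = 18
p-value = P(T ≥ 0.67) ≈ 0.256
Since p ≈ 0.256 > α = 0.1, fail to reject H0; the data do not provide sufficient evidence against H0.

t = 0.67; fail to reject H0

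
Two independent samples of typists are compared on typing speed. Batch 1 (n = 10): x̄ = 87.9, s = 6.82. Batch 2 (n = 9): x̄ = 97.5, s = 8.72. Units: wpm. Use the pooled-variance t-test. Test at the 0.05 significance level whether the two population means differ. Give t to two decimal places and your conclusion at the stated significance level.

t = -2.69; reject H0

Let group 1 = batch 1, group 2 = batch 2. H0: μ_1 = μ_2; H1: μ_1 ≠ μ_2 (two-sample pooled-variance t-test, two-sided).
s_p² = [(10−1)·6.82² + (9−1)·8.72²]/(10+9−2) = 60.407
t = (87.9 − 97.5)/√[60.407·(1/10 + 1/9)] = -2.69
df = n₁ + n₂ − 2 = 17
Two-sided p-value ≈ 0.016
Since p ≈ 0.016 < α = 0.05, reject H0; the evidence is statistically significant.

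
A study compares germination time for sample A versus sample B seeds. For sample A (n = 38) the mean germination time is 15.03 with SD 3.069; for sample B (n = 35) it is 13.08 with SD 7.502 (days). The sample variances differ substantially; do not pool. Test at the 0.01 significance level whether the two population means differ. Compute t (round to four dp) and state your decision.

t = 1.4314; fail to reject H0

Let group 1 = sample A, group 2 = sample B. H0: μ_1 = μ_2; H1: μ_1 ≠ μ_2 (Welch's two-sample t-test, two-sided).
t = (x̄_1 − x̄_2)/√(s_1²/n_1 + s_2²/n_2) = (15.03 − 13.08)/√(3.069²/38 + 7.502²/35) = 1.4314
Welch–Satterthwaite df ≈ 44.32
Two-sided p-value ≈ 0.1593
Since p ≈ 0.1593 > α = 0.01, fail to reject H0; the evidence is not statistically significant.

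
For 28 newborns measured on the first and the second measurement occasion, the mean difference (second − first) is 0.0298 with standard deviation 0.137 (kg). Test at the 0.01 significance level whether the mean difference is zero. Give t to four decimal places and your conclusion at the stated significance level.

t = 1.1510; fail to reject H0

H0: μ_d = 0; H1: μ_d ≠ 0 (paired t-test on the differences, two-sided).
t = d̄/(s_d/√n) = 0.0298/(0.137/√28) = 1.1510
df = n − 1 = 27
Two-sided p-value ≈ 0.2598
Since p ≈ 0.2598 > α = 0.01, fail to reject H0; the evidence is not statistically significant.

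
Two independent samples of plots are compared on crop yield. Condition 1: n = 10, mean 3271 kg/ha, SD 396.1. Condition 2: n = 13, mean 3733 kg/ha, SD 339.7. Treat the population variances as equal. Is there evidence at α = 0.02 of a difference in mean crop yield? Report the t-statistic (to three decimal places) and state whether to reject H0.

t = -3.010; reject H0

Let group 1 = condition 1, group 2 = condition 2. H0: μ_1 = μ_2; H1: μ_1 ≠ μ_2 (two-sample pooled-variance t-test, two-sided).
s_p² = [(10−1)·396.1² + (13−1)·339.7²]/(10+13−2) = 133181
t = (3271 − 3733)/√[133181·(1/10 + 1/13)] = -3.010
df = n₁ + n₂ − 2 = 21
Two-sided p-value ≈ 0.007
Since p ≈ 0.007 < α = 0.02, reject H0; the evidence is statistically significant.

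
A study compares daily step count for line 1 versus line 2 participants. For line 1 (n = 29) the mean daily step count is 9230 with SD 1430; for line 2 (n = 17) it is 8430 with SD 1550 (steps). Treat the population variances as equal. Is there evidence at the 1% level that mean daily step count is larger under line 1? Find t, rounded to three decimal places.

1.776

Let group 1 = line 1, group 2 = line 2. H0: μ_1 = μ_2; H1: μ_1 > μ_2 (two-sample pooled-variance t-test, right-tailed).
s_p² = [(29−1)·1430² + (17−1)·1550²]/(29+17−2) = 2174940
t = (9230 − 8430)/√[2174940·(1/29 + 1/17)] = 1.776
df = n₁ + n₂ − 2 = 44
p-value = P(T ≥ 1.776) ≈ 0.041
Since p ≈ 0.041 > α = 0.01, fail to reject H0; the evidence is not statistically significant.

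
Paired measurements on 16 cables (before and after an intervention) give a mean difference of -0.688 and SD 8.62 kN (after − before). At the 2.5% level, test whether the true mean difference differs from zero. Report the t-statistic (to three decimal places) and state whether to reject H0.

t = -0.319; fail to reject H0

H0: μ_d = 0; H1: μ_d ≠ 0 (paired t-test on the differences, two-sided).
t = d̄/(s_d/√n) = -0.688/(8.62/√16) = -0.319
df = n − 1 = 15
Two-sided p-value ≈ 0.754
Since p ≈ 0.754 > α = 0.025, fail to reject H0; the evidence is not statistically significant.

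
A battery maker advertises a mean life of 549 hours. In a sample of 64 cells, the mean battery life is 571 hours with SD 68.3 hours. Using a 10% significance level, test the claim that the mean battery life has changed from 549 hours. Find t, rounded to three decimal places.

H0: μ = 549; H1: μ ≠ 549 (one-sample t-test, two-sided).
t = (x̄ − μ₀)/(s/√n) = (571 − 549)/(68.3/√64) = 2.577
df = n − 1 = 63
Two-sided p-value ≈ 0.012
Since p ≈ 0.012 < α = 0.1, reject H0; the evidence is statistically significant.

2.577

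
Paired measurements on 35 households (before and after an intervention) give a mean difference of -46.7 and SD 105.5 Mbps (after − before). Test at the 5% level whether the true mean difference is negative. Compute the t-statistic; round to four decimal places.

-2.6188

H0: μ_d = 0; H1: μ_d < 0 (paired t-test on the differences, left-tailed).
t = d̄/(s_d/√n) = -46.7/(105.5/√35) = -2.6188
df = n − 1 = 34
p-value = P(T ≤ -2.6188) ≈ 0.0065
Since p ≈ 0.0065 < α = 0.05, reject H0; the evidence is statistically significant.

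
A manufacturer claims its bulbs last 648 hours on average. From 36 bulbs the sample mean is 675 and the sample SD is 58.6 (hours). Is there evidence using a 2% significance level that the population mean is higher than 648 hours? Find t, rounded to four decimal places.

H0: μ = 648; H1: μ > 648 (one-sample t-test, right-tailed).
t = (x̄ − μ₀)/(s/√n) = (675 − 648)/(58.6/√36) = 2.7645
df = n − 1 = 35
p-value = P(T ≥ 2.7645) ≈ 0.005
Since p ≈ 0.005 < α = 0.02, reject H0; the data support H1.

2.7645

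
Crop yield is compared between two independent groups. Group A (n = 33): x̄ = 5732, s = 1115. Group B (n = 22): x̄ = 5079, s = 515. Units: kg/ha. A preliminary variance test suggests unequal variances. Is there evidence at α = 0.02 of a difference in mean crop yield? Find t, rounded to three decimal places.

2.928

Let group 1 = group A, group 2 = group B. H0: μ_1 = μ_2; H1: μ_1 ≠ μ_2 (Welch's two-sample t-test, two-sided).
t = (x̄_1 − x̄_2)/√(s_1²/n_1 + s_2²/n_2) = (5732 − 5079)/√(1115²/33 + 515²/22) = 2.928
Welch–Satterthwaite df ≈ 48.23
Two-sided p-value ≈ 0.005
Since p ≈ 0.005 < α = 0.02, reject H0; the evidence is statistically significant.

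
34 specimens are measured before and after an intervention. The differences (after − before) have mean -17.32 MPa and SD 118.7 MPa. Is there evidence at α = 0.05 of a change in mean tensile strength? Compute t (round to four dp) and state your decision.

t = -0.8508; fail to reject H0

H0: μ_d = 0; H1: μ_d ≠ 0 (paired t-test on the differences, two-sided).
t = d̄/(s_d/√n) = -17.32/(118.7/√34) = -0.8508
df = n − 1 = 33
Two-sided p-value ≈ 0.4010
Since p ≈ 0.4010 > α = 0.05, fail to reject H0; the evidence is not statistically significant.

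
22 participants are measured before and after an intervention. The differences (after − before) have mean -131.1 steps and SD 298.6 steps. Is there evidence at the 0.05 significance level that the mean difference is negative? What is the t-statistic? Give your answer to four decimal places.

-2.0593

H0: μ_d = 0; H1: μ_d < 0 (paired t-test on the differences, left-tailed).
t = d̄/(s_d/√n) = -131.1/(298.6/√22) = -2.0593
df = n − 1 = 21
p-value = P(T ≤ -2.0593) ≈ 0.0260
Since p ≈ 0.0260 < α = 0.05, reject H0; the data support H1.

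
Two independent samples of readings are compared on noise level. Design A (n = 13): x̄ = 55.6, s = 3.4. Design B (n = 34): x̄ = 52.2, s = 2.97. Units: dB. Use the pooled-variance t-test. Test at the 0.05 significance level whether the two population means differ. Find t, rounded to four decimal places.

3.3737

Let group 1 = design A, group 2 = design B. H0: μ_1 = μ_2; H1: μ_1 ≠ μ_2 (two-sample pooled-variance t-test, two-sided).
s_p² = [(13−1)·3.4² + (34−1)·2.97²]/(13+34−2) = 9.55133
t = (55.6 − 52.2)/√[9.55133·(1/13 + 1/34)] = 3.3737
df = n₁ + n₂ − 2 = 45
Two-sided p-value ≈ 0.0015
Since p ≈ 0.0015 < α = 0.05, reject H0; the data support H1.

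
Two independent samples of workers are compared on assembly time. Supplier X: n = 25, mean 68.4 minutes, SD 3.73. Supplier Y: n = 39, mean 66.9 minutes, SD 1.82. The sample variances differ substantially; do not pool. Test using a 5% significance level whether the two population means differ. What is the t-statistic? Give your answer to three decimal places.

Let group 1 = supplier X, group 2 = supplier Y. H0: μ_1 = μ_2; H1: μ_1 ≠ μ_2 (Welch's two-sample t-test, two-sided).
t = (x̄_1 − x̄_2)/√(s_1²/n_1 + s_2²/n_2) = (68.4 − 66.9)/√(3.73²/25 + 1.82²/39) = 1.873
Welch–Satterthwaite df ≈ 31.42
Two-sided p-value ≈ 0.070
Since p ≈ 0.070 > α = 0.05, fail to reject H0; the evidence is not statistically significant.

1.873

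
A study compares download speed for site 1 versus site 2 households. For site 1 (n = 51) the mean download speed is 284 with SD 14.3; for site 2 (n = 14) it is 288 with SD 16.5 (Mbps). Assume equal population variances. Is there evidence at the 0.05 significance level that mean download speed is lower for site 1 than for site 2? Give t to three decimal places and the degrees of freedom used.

Let group 1 = site 1, group 2 = site 2. H0: μ_1 = μ_2; H1: μ_1 < μ_2 (two-sample pooled-variance t-test, left-tailed).
s_p² = [(51−1)·14.3² + (14−1)·16.5²]/(51+14−2) = 218.472
t = (284 − 288)/√[218.472·(1/51 + 1/14)] = -0.897
df = n₁ + n₂ − 2 = 63
p-value = P(T ≤ -0.897) ≈ 0.1866
Since p ≈ 0.1866 > α = 0.05, fail to reject H0; the data do not provide sufficient evidence against H0.

t = -0.897, df = 63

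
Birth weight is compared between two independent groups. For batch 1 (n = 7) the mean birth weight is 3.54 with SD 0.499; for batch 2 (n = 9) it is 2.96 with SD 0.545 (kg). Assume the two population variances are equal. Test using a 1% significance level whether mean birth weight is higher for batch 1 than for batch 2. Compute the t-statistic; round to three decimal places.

Let group 1 = batch 1, group 2 = batch 2. H0: μ_1 = μ_2; H1: μ_1 > μ_2 (two-sample pooled-variance t-test, right-tailed).
s_p² = [(7−1)·0.499² + (9−1)·0.545²]/(7+9−2) = 0.276443
t = (3.54 − 2.96)/√[0.276443·(1/7 + 1/9)] = 2.189
df = n₁ + n₂ − 2 = 14
p-value = P(T ≥ 2.189) ≈ 0.0230
Since p ≈ 0.0230 > α = 0.01, fail to reject H0; the data do not provide sufficient evidence against H0.

2.189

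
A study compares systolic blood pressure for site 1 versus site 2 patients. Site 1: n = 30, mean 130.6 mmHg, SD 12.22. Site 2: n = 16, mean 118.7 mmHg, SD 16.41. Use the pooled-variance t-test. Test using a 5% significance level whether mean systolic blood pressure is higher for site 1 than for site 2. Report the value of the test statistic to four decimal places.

2.7871

Let group 1 = site 1, group 2 = site 2. H0: μ_1 = μ_2; H1: μ_1 > μ_2 (two-sample pooled-variance t-test, right-tailed).
s_p² = [(30−1)·12.22² + (16−1)·16.41²]/(30+16−2) = 190.224
t = (130.6 − 118.7)/√[190.224·(1/30 + 1/16)] = 2.7871
df = n₁ + n₂ − 2 = 44
p-value = P(T ≥ 2.7871) ≈ 0.0039
Since p ≈ 0.0039 < α = 0.05, reject H0; the data support H1.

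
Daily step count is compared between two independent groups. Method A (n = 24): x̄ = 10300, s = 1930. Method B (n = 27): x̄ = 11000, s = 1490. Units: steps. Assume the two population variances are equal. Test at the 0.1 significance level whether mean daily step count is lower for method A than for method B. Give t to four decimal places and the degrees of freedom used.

t = -1.4586, df = 49

Let group 1 = method A, group 2 = method B. H0: μ_1 = μ_2; H1: μ_1 < μ_2 (two-sample pooled-variance t-test, left-tailed).
s_p² = [(24−1)·1930² + (27−1)·1490²]/(24+27−2) = 2926430
t = (10300 − 11000)/√[2926430·(1/24 + 1/27)] = -1.4586
df = n₁ + n₂ − 2 = 49
p-value = P(T ≤ -1.4586) ≈ 0.076
Since p ≈ 0.076 < α = 0.1, reject H0; the data support H1.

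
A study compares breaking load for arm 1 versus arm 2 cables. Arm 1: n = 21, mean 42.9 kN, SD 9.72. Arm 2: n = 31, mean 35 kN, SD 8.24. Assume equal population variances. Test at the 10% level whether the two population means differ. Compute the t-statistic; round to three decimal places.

3.154

Let group 1 = arm 1, group 2 = arm 2. H0: μ_1 = μ_2; H1: μ_1 ≠ μ_2 (two-sample pooled-variance t-test, two-sided).
s_p² = [(21−1)·9.72² + (31−1)·8.24²]/(21+31−2) = 78.5299
t = (42.9 − 35)/√[78.5299·(1/21 + 1/31)] = 3.154
df = n₁ + n₂ − 2 = 50
Two-sided p-value ≈ 0.0027
Since p ≈ 0.0027 < α = 0.1, reject H0; the data support H1.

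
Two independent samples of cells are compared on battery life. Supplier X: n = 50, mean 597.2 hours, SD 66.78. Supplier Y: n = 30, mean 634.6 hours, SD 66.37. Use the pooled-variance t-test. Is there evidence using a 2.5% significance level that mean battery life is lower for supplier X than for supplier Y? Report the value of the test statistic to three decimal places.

-2.431

Let group 1 = supplier X, group 2 = supplier Y. H0: μ_1 = μ_2; H1: μ_1 < μ_2 (two-sample pooled-variance t-test, left-tailed).
s_p² = [(50−1)·66.78² + (30−1)·66.37²]/(50+30−2) = 4439.27
t = (597.2 − 634.6)/√[4439.27·(1/50 + 1/30)] = -2.431
df = n₁ + n₂ − 2 = 78
p-value = P(T ≤ -2.431) ≈ 0.0087
Since p ≈ 0.0087 < α = 0.025, reject H0; the data support H1.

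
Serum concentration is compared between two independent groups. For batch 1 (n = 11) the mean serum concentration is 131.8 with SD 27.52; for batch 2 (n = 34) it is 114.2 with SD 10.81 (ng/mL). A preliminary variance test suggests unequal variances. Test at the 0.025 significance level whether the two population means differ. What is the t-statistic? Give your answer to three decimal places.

2.070

Let group 1 = batch 1, group 2 = batch 2. H0: μ_1 = μ_2; H1: μ_1 ≠ μ_2 (Welch's two-sample t-test, two-sided).
t = (x̄_1 − x̄_2)/√(s_1²/n_1 + s_2²/n_2) = (131.8 − 114.2)/√(27.52²/11 + 10.81²/34) = 2.070
Welch–Satterthwaite df ≈ 11.01
Two-sided p-value ≈ 0.063
Since p ≈ 0.063 > α = 0.025, fail to reject H0; the evidence is not statistically significant.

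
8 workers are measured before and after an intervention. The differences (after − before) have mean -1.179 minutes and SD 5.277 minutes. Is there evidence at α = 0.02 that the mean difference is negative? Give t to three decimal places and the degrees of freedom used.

t = -0.632, df = 7

H0: μ_d = 0; H1: μ_d < 0 (paired t-test on the differences, left-tailed).
t = d̄/(s_d/√n) = -1.179/(5.277/√8) = -0.632
df = n − 1 = 7
p-value = P(T ≤ -0.632) ≈ 0.274
Since p ≈ 0.274 > α = 0.02, fail to reject H0; the data do not provide sufficient evidence against H0.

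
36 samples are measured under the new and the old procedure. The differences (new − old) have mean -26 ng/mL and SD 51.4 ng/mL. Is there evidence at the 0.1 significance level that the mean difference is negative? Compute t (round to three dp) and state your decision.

H0: μ_d = 0; H1: μ_d < 0 (paired t-test on the differences, left-tailed).
t = d̄/(s_d/√n) = -26/(51.4/√36) = -3.035
df = n − 1 = 35
p-value = P(T ≤ -3.035) ≈ 0.002
Since p ≈ 0.002 < α = 0.1, reject H0; the data support H1.

t = -3.035; reject H0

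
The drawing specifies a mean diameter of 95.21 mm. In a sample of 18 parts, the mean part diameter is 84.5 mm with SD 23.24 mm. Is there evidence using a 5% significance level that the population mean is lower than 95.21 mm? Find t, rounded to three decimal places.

H0: μ = 95.21; H1: μ < 95.21 (one-sample t-test, left-tailed).
t = (x̄ − μ₀)/(s/√n) = (84.5 − 95.21)/(23.24/√18) = -1.955
df = n − 1 = 17
p-value = P(T ≤ -1.955) ≈ 0.0336
Since p ≈ 0.0336 < α = 0.05, reject H0; the data support H1.

-1.955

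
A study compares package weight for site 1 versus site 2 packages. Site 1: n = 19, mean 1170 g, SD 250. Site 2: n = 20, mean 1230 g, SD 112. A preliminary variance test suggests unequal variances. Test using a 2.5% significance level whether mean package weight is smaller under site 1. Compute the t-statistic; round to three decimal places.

-0.959

Let group 1 = site 1, group 2 = site 2. H0: μ_1 = μ_2; H1: μ_1 < μ_2 (Welch's two-sample t-test, left-tailed).
t = (x̄_1 − x̄_2)/√(s_1²/n_1 + s_2²/n_2) = (1170 − 1230)/√(250²/19 + 112²/20) = -0.959
Welch–Satterthwaite df ≈ 24.67
p-value = P(T ≤ -0.959) ≈ 0.1735
Since p ≈ 0.1735 > α = 0.025, fail to reject H0; the data do not provide sufficient evidence against H0.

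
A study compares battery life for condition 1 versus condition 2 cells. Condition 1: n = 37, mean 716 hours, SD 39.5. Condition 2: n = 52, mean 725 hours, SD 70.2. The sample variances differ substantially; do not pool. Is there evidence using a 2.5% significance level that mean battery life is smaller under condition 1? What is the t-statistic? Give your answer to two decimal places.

Let group 1 = condition 1, group 2 = condition 2. H0: μ_1 = μ_2; H1: μ_1 < μ_2 (Welch's two-sample t-test, left-tailed).
t = (x̄_1 − x̄_2)/√(s_1²/n_1 + s_2²/n_2) = (716 − 725)/√(39.5²/37 + 70.2²/52) = -0.77
Welch–Satterthwaite df ≈ 83.16
p-value = P(T ≤ -0.77) ≈ 0.2220
Since p ≈ 0.2220 > α = 0.025, fail to reject H0; the data do not provide sufficient evidence against H0.

-0.77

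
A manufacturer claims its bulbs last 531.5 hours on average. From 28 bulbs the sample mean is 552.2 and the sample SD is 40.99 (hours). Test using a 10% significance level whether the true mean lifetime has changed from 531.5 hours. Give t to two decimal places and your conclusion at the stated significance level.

H0: μ = 531.5; H1: μ ≠ 531.5 (one-sample t-test, two-sided).
t = (x̄ − μ₀)/(s/√n) = (552.2 − 531.5)/(40.99/√28) = 2.67
df = n − 1 = 27
Two-sided p-value ≈ 0.0126
Since p ≈ 0.0126 < α = 0.1, reject H0; the evidence is statistically significant.

t = 2.67; reject H0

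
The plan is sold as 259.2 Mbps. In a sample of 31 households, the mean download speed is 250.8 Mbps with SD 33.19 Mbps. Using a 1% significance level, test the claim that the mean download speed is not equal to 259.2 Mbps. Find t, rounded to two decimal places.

-1.41

H0: μ = 259.2; H1: μ ≠ 259.2 (one-sample t-test, two-sided).
t = (x̄ − μ₀)/(s/√n) = (250.8 − 259.2)/(33.19/√31) = -1.41
df = n − 1 = 30
Two-sided p-value ≈ 0.169
Since p ≈ 0.169 > α = 0.01, fail to reject H0; the evidence is not statistically significant.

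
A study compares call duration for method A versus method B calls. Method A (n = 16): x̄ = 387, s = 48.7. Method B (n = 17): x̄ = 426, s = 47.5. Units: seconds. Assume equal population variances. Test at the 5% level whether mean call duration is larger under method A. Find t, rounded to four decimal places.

-2.3286

Let group 1 = method A, group 2 = method B. H0: μ_1 = μ_2; H1: μ_1 > μ_2 (two-sample pooled-variance t-test, right-tailed).
s_p² = [(16−1)·48.7² + (17−1)·47.5²]/(16+17−2) = 2312.11
t = (387 − 426)/√[2312.11·(1/16 + 1/17)] = -2.3286
df = n₁ + n₂ − 2 = 31
p-value = P(T ≥ -2.3286) ≈ 0.987
Since p ≈ 0.987 > α = 0.05, fail to reject H0; the data do not provide sufficient evidence against H0.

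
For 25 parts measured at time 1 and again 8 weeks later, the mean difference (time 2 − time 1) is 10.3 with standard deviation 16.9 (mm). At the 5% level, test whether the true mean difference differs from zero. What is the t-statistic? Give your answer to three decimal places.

3.047

H0: μ_d = 0; H1: μ_d ≠ 0 (paired t-test on the differences, two-sided).
t = d̄/(s_d/√n) = 10.3/(16.9/√25) = 3.047
df = n − 1 = 24
Two-sided p-value ≈ 0.0055
Since p ≈ 0.0055 < α = 0.05, reject H0; the evidence is statistically significant.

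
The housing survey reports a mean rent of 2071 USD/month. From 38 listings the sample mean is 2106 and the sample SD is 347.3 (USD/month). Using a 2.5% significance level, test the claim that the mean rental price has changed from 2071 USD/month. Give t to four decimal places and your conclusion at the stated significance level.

t = 0.6212; fail to reject H0

H0: μ = 2071; H1: μ ≠ 2071 (one-sample t-test, two-sided).
t = (x̄ − μ₀)/(s/√n) = (2106 − 2071)/(347.3/√38) = 0.6212
df = n − 1 = 37
Two-sided p-value ≈ 0.5383
Since p ≈ 0.5383 > α = 0.025, fail to reject H0; the data do not provide sufficient evidence against H0.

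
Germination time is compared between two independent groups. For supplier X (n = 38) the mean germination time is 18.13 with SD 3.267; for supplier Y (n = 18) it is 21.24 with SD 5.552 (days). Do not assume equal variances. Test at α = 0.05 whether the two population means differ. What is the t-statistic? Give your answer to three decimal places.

Let group 1 = supplier X, group 2 = supplier Y. H0: μ_1 = μ_2; H1: μ_1 ≠ μ_2 (Welch's two-sample t-test, two-sided).
t = (x̄_1 − x̄_2)/√(s_1²/n_1 + s_2²/n_2) = (18.13 − 21.24)/√(3.267²/38 + 5.552²/18) = -2.203
Welch–Satterthwaite df ≈ 22.75
Two-sided p-value ≈ 0.0380
Since p ≈ 0.0380 < α = 0.05, reject H0; the data support H1.

-2.203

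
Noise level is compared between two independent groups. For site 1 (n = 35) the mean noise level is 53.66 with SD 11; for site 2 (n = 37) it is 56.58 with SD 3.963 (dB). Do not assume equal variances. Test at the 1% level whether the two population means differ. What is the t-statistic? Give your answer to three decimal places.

Let group 1 = site 1, group 2 = site 2. H0: μ_1 = μ_2; H1: μ_1 ≠ μ_2 (Welch's two-sample t-test, two-sided).
t = (x̄_1 − x̄_2)/√(s_1²/n_1 + s_2²/n_2) = (53.66 − 56.58)/√(11²/35 + 3.963²/37) = -1.482
Welch–Satterthwaite df ≈ 42.26
Two-sided p-value ≈ 0.1457
Since p ≈ 0.1457 > α = 0.01, fail to reject H0; the evidence is not statistically significant.

-1.482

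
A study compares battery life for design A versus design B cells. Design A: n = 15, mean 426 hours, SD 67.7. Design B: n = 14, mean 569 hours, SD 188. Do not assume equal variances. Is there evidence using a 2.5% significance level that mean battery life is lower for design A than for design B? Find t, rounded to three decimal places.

Let group 1 = design A, group 2 = design B. H0: μ_1 = μ_2; H1: μ_1 < μ_2 (Welch's two-sample t-test, left-tailed).
t = (x̄_1 − x̄_2)/√(s_1²/n_1 + s_2²/n_2) = (426 − 569)/√(67.7²/15 + 188²/14) = -2.688
Welch–Satterthwaite df ≈ 16.12
p-value = P(T ≤ -2.688) ≈ 0.0080
Since p ≈ 0.0080 < α = 0.025, reject H0; the data support H1.

-2.688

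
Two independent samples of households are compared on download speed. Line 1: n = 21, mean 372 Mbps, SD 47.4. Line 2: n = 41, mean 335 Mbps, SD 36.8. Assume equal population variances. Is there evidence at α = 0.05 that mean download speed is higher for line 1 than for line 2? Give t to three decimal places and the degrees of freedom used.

Let group 1 = line 1, group 2 = line 2. H0: μ_1 = μ_2; H1: μ_1 > μ_2 (two-sample pooled-variance t-test, right-tailed).
s_p² = [(21−1)·47.4² + (41−1)·36.8²]/(21+41−2) = 1651.75
t = (372 − 335)/√[1651.75·(1/21 + 1/41)] = 3.393
df = n₁ + n₂ − 2 = 60
p-value = P(T ≥ 3.393) ≈ 0.0006
Since p ≈ 0.0006 < α = 0.05, reject H0; the evidence is statistically significant.

t = 3.393, df = 60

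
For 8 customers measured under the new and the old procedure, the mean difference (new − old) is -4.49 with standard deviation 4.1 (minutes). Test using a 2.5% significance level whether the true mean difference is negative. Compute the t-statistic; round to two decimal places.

H0: μ_d = 0; H1: μ_d < 0 (paired t-test on the differences, left-tailed).
t = d̄/(s_d/√n) = -4.49/(4.1/√8) = -3.10
df = n − 1 = 7
p-value = P(T ≤ -3.10) ≈ 0.0087
Since p ≈ 0.0087 < α = 0.025, reject H0; the evidence is statistically significant.

-3.10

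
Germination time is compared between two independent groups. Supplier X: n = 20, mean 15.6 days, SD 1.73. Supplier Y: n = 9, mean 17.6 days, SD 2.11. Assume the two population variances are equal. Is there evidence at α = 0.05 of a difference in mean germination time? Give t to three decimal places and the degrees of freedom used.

Let group 1 = supplier X, group 2 = supplier Y. H0: μ_1 = μ_2; H1: μ_1 ≠ μ_2 (two-sample pooled-variance t-test, two-sided).
s_p² = [(20−1)·1.73² + (9−1)·2.11²]/(20+9−2) = 3.42526
t = (15.6 − 17.6)/√[3.42526·(1/20 + 1/9)] = -2.692
df = n₁ + n₂ − 2 = 27
Two-sided p-value ≈ 0.0120
Since p ≈ 0.0120 < α = 0.05, reject H0; the data support H1.

t = -2.692, df = 27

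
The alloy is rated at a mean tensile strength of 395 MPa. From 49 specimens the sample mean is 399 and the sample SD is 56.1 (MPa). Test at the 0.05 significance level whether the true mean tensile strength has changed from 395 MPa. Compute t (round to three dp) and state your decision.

H0: μ = 395; H1: μ ≠ 395 (one-sample t-test, two-sided).
t = (x̄ − μ₀)/(s/√n) = (399 − 395)/(56.1/√49) = 0.499
df = n − 1 = 48
Two-sided p-value ≈ 0.620
Since p ≈ 0.620 > α = 0.05, fail to reject H0; the data do not provide sufficient evidence against H0.

t = 0.499; fail to reject H0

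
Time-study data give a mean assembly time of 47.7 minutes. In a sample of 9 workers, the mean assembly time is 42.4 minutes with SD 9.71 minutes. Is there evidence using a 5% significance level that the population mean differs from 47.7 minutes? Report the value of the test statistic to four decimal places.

-1.6375

H0: μ = 47.7; H1: μ ≠ 47.7 (one-sample t-test, two-sided).
t = (x̄ − μ₀)/(s/√n) = (42.4 − 47.7)/(9.71/√9) = -1.6375
df = n − 1 = 8
Two-sided p-value ≈ 0.1402
Since p ≈ 0.1402 > α = 0.05, fail to reject H0; the evidence is not statistically significant.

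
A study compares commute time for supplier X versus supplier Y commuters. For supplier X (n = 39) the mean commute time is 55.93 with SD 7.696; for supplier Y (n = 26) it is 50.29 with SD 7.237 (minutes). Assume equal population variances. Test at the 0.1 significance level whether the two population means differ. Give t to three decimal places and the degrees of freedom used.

Let group 1 = supplier X, group 2 = supplier Y. H0: μ_1 = μ_2; H1: μ_1 ≠ μ_2 (two-sample pooled-variance t-test, two-sided).
s_p² = [(39−1)·7.696² + (26−1)·7.237²]/(39+26−2) = 56.5085
t = (55.93 − 50.29)/√[56.5085·(1/39 + 1/26)] = 2.963
df = n₁ + n₂ − 2 = 63
Two-sided p-value ≈ 0.0043
Since p ≈ 0.0043 < α = 0.1, reject H0; the data support H1.

t = 2.963, df = 63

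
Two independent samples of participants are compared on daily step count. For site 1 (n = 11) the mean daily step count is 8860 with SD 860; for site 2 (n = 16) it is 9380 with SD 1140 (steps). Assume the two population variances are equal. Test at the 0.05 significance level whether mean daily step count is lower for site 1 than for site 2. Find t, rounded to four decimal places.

Let group 1 = site 1, group 2 = site 2. H0: μ_1 = μ_2; H1: μ_1 < μ_2 (two-sample pooled-variance t-test, left-tailed).
s_p² = [(11−1)·860² + (16−1)·1140²]/(11+16−2) = 1075600
t = (8860 − 9380)/√[1075600·(1/11 + 1/16)] = -1.2801
df = n₁ + n₂ − 2 = 25
p-value = P(T ≤ -1.2801) ≈ 0.1061
Since p ≈ 0.1061 > α = 0.05, fail to reject H0; the evidence is not statistically significant.

-1.2801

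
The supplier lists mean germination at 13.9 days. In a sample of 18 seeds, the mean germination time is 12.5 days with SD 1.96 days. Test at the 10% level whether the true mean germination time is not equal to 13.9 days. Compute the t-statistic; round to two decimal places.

-3.03

H0: μ = 13.9; H1: μ ≠ 13.9 (one-sample t-test, two-sided).
t = (x̄ − μ₀)/(s/√n) = (12.5 − 13.9)/(1.96/√18) = -3.03
df = n − 1 = 17
Two-sided p-value ≈ 0.008
Since p ≈ 0.008 < α = 0.1, reject H0; the evidence is statistically significant.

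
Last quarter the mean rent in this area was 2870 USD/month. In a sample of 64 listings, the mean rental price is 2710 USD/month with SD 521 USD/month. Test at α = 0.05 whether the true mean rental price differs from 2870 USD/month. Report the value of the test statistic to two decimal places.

H0: μ = 2870; H1: μ ≠ 2870 (one-sample t-test, two-sided).
t = (x̄ − μ₀)/(s/√n) = (2710 − 2870)/(521/√64) = -2.46
df = n − 1 = 63
Two-sided p-value ≈ 0.0168
Since p ≈ 0.0168 < α = 0.05, reject H0; the data support H1.

-2.46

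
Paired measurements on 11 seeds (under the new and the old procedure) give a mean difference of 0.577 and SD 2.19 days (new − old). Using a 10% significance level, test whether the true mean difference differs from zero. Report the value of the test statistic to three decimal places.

0.874

H0: μ_d = 0; H1: μ_d ≠ 0 (paired t-test on the differences, two-sided).
t = d̄/(s_d/√n) = 0.577/(2.19/√11) = 0.874
df = n − 1 = 10
Two-sided p-value ≈ 0.4027
Since p ≈ 0.4027 > α = 0.1, fail to reject H0; the evidence is not statistically significant.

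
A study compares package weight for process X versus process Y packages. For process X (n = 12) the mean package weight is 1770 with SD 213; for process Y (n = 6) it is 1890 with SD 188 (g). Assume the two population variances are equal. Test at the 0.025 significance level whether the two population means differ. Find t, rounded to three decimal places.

-1.168

Let group 1 = process X, group 2 = process Y. H0: μ_1 = μ_2; H1: μ_1 ≠ μ_2 (two-sample pooled-variance t-test, two-sided).
s_p² = [(12−1)·213² + (6−1)·188²]/(12+6−2) = 42236.2
t = (1770 − 1890)/√[42236.2·(1/12 + 1/6)] = -1.168
df = n₁ + n₂ − 2 = 16
Two-sided p-value ≈ 0.260
Since p ≈ 0.260 > α = 0.025, fail to reject H0; the evidence is not statistically significant.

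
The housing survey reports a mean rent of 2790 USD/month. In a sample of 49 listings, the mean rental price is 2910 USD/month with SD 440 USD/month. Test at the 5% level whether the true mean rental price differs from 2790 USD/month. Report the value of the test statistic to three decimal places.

H0: μ = 2790; H1: μ ≠ 2790 (one-sample t-test, two-sided).
t = (x̄ − μ₀)/(s/√n) = (2910 − 2790)/(440/√49) = 1.909
df = n − 1 = 48
Two-sided p-value ≈ 0.0622
Since p ≈ 0.0622 > α = 0.05, fail to reject H0; the evidence is not statistically significant.

1.909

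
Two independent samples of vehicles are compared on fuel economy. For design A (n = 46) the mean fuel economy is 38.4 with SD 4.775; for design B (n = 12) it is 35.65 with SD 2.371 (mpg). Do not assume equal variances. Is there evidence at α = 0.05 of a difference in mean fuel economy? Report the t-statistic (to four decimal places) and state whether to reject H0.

t = 2.8007; reject H0

Let group 1 = design A, group 2 = design B. H0: μ_1 = μ_2; H1: μ_1 ≠ μ_2 (Welch's two-sample t-test, two-sided).
t = (x̄_1 − x̄_2)/√(s_1²/n_1 + s_2²/n_2) = (38.4 − 35.65)/√(4.775²/46 + 2.371²/12) = 2.8007
Welch–Satterthwaite df ≈ 36.58
Two-sided p-value ≈ 0.008
Since p ≈ 0.008 < α = 0.05, reject H0; the evidence is statistically significant.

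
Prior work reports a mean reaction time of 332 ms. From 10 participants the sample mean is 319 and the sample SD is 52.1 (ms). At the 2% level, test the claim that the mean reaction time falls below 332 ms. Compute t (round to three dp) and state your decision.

H0: μ = 332; H1: μ < 332 (one-sample t-test, left-tailed).
t = (x̄ − μ₀)/(s/√n) = (319 − 332)/(52.1/√10) = -0.789
df = n − 1 = 9
p-value = P(T ≤ -0.789) ≈ 0.225
Since p ≈ 0.225 > α = 0.02, fail to reject H0; the evidence is not statistically significant.

t = -0.789; fail to reject H0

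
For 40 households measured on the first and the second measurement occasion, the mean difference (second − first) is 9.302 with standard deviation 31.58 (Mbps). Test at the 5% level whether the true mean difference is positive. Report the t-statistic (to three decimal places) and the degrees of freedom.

H0: μ_d = 0; H1: μ_d > 0 (paired t-test on the differences, right-tailed).
t = d̄/(s_d/√n) = 9.302/(31.58/√40) = 1.863
df = n − 1 = 39
p-value = P(T ≥ 1.863) ≈ 0.035
Since p ≈ 0.035 < α = 0.05, reject H0; the data support H1.

t = 1.863, df = 39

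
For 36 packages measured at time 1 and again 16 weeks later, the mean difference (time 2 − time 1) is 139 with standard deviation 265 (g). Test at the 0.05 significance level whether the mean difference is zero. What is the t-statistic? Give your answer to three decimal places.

3.147

H0: μ_d = 0; H1: μ_d ≠ 0 (paired t-test on the differences, two-sided).
t = d̄/(s_d/√n) = 139/(265/√36) = 3.147
df = n − 1 = 35
Two-sided p-value ≈ 0.003
Since p ≈ 0.003 < α = 0.05, reject H0; the data support H1.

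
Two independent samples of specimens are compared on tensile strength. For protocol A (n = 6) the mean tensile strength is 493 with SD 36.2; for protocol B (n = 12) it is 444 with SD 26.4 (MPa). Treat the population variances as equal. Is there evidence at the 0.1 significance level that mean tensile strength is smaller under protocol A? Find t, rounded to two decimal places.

3.29

Let group 1 = protocol A, group 2 = protocol B. H0: μ_1 = μ_2; H1: μ_1 < μ_2 (two-sample pooled-variance t-test, left-tailed).
s_p² = [(6−1)·36.2² + (12−1)·26.4²]/(6+12−2) = 888.673
t = (493 − 444)/√[888.673·(1/6 + 1/12)] = 3.29
df = n₁ + n₂ − 2 = 16
p-value = P(T ≤ 3.29) ≈ 0.998
Since p ≈ 0.998 > α = 0.1, fail to reject H0; the data do not provide sufficient evidence against H0.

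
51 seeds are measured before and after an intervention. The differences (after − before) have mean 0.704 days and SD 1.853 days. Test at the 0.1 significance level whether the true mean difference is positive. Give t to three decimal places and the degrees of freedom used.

t = 2.713, df = 50

H0: μ_d = 0; H1: μ_d > 0 (paired t-test on the differences, right-tailed).
t = d̄/(s_d/√n) = 0.704/(1.853/√51) = 2.713
df = n − 1 = 50
p-value = P(T ≥ 2.713) ≈ 0.005
Since p ≈ 0.005 < α = 0.1, reject H0; the evidence is statistically significant.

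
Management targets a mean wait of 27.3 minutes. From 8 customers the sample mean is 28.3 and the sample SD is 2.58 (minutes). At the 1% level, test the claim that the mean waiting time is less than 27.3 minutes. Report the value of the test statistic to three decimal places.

1.096

H0: μ = 27.3; H1: μ < 27.3 (one-sample t-test, left-tailed).
t = (x̄ − μ₀)/(s/√n) = (28.3 − 27.3)/(2.58/√8) = 1.096
df = n − 1 = 7
p-value = P(T ≤ 1.096) ≈ 0.845
Since p ≈ 0.845 > α = 0.01, fail to reject H0; the evidence is not statistically significant.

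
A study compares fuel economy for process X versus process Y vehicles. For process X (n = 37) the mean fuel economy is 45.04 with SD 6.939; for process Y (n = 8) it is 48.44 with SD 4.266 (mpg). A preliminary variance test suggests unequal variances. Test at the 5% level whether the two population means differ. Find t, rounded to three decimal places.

-1.798

Let group 1 = process X, group 2 = process Y. H0: μ_1 = μ_2; H1: μ_1 ≠ μ_2 (Welch's two-sample t-test, two-sided).
t = (x̄_1 − x̄_2)/√(s_1²/n_1 + s_2²/n_2) = (45.04 − 48.44)/√(6.939²/37 + 4.266²/8) = -1.798
Welch–Satterthwaite df ≈ 16.26
Two-sided p-value ≈ 0.0908
Since p ≈ 0.0908 > α = 0.05, fail to reject H0; the data do not provide sufficient evidence against H0.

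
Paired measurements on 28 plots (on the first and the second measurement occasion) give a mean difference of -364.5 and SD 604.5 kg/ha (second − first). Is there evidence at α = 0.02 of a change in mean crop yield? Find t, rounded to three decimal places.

-3.191

H0: μ_d = 0; H1: μ_d ≠ 0 (paired t-test on the differences, two-sided).
t = d̄/(s_d/√n) = -364.5/(604.5/√28) = -3.191
df = n − 1 = 27
Two-sided p-value ≈ 0.0036
Since p ≈ 0.0036 < α = 0.02, reject H0; the evidence is statistically significant.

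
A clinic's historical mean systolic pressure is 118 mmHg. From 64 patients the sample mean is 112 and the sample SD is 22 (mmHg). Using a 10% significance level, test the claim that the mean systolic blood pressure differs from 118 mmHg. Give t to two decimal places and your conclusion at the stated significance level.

H0: μ = 118; H1: μ ≠ 118 (one-sample t-test, two-sided).
t = (x̄ − μ₀)/(s/√n) = (112 − 118)/(22/√64) = -2.18
df = n − 1 = 63
Two-sided p-value ≈ 0.033
Since p ≈ 0.033 < α = 0.1, reject H0; the evidence is statistically significant.

t = -2.18; reject H0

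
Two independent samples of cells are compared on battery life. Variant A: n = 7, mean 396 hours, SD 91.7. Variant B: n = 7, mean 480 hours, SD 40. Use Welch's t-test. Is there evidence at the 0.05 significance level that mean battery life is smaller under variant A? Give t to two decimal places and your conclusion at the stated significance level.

Let group 1 = variant A, group 2 = variant B. H0: μ_1 = μ_2; H1: μ_1 < μ_2 (Welch's two-sample t-test, left-tailed).
t = (x̄_1 − x̄_2)/√(s_1²/n_1 + s_2²/n_2) = (396 − 480)/√(91.7²/7 + 40²/7) = -2.22
Welch–Satterthwaite df ≈ 8.20
p-value = P(T ≤ -2.22) ≈ 0.028
Since p ≈ 0.028 < α = 0.05, reject H0; the data support H1.

t = -2.22; reject H0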